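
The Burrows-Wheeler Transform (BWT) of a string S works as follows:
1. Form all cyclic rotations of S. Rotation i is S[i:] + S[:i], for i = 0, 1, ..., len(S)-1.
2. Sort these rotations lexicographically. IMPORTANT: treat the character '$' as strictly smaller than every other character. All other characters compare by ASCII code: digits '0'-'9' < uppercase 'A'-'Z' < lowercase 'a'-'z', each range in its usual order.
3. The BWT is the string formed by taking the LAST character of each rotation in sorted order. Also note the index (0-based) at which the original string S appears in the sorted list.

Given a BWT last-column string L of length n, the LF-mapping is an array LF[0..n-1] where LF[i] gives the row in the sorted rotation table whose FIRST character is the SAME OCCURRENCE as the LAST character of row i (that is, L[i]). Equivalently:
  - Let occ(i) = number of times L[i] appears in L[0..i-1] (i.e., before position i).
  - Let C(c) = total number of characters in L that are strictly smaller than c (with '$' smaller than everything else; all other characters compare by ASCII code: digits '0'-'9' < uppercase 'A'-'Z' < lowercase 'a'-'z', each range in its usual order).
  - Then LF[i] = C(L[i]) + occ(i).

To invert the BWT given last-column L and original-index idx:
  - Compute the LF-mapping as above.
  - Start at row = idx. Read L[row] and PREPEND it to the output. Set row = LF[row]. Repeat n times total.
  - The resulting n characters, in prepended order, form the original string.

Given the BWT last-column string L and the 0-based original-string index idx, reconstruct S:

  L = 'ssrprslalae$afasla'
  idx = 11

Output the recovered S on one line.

LF mapping: 14 15 12 11 13 16 8 1 9 2 6 0 3 7 4 17 10 5
Walk LF starting at row 11, prepending L[row]:
  step 1: row=11, L[11]='$', prepend. Next row=LF[11]=0
  step 2: row=0, L[0]='s', prepend. Next row=LF[0]=14
  step 3: row=14, L[14]='a', prepend. Next row=LF[14]=4
  step 4: row=4, L[4]='r', prepend. Next row=LF[4]=13
  step 5: row=13, L[13]='f', prepend. Next row=LF[13]=7
  step 6: row=7, L[7]='a', prepend. Next row=LF[7]=1
  step 7: row=1, L[1]='s', prepend. Next row=LF[1]=15
  step 8: row=15, L[15]='s', prepend. Next row=LF[15]=17
  step 9: row=17, L[17]='a', prepend. Next row=LF[17]=5
  step 10: row=5, L[5]='s', prepend. Next row=LF[5]=16
  step 11: row=16, L[16]='l', prepend. Next row=LF[16]=10
  step 12: row=10, L[10]='e', prepend. Next row=LF[10]=6
  step 13: row=6, L[6]='l', prepend. Next row=LF[6]=8
  step 14: row=8, L[8]='l', prepend. Next row=LF[8]=9
  step 15: row=9, L[9]='a', prepend. Next row=LF[9]=2
  step 16: row=2, L[2]='r', prepend. Next row=LF[2]=12
  step 17: row=12, L[12]='a', prepend. Next row=LF[12]=3
  step 18: row=3, L[3]='p', prepend. Next row=LF[3]=11
Reversed output: parallelsassafras$

Answer: parallelsassafras$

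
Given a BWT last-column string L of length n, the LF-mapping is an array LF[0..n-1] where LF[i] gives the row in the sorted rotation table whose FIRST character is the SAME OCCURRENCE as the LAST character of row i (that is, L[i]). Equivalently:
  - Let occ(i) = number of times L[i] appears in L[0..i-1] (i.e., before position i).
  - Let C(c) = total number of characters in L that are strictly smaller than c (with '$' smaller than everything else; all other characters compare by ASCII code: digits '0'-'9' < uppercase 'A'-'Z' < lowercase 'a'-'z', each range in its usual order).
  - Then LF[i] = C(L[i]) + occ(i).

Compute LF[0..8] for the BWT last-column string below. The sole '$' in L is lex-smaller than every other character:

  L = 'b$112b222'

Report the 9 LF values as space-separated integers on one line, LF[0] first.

Answer: 7 0 1 2 3 8 4 5 6

Derivation:
Char counts: '$':1, '1':2, '2':4, 'b':2
C (first-col start): C('$')=0, C('1')=1, C('2')=3, C('b')=7
L[0]='b': occ=0, LF[0]=C('b')+0=7+0=7
L[1]='$': occ=0, LF[1]=C('$')+0=0+0=0
L[2]='1': occ=0, LF[2]=C('1')+0=1+0=1
L[3]='1': occ=1, LF[3]=C('1')+1=1+1=2
L[4]='2': occ=0, LF[4]=C('2')+0=3+0=3
L[5]='b': occ=1, LF[5]=C('b')+1=7+1=8
L[6]='2': occ=1, LF[6]=C('2')+1=3+1=4
L[7]='2': occ=2, LF[7]=C('2')+2=3+2=5
L[8]='2': occ=3, LF[8]=C('2')+3=3+3=6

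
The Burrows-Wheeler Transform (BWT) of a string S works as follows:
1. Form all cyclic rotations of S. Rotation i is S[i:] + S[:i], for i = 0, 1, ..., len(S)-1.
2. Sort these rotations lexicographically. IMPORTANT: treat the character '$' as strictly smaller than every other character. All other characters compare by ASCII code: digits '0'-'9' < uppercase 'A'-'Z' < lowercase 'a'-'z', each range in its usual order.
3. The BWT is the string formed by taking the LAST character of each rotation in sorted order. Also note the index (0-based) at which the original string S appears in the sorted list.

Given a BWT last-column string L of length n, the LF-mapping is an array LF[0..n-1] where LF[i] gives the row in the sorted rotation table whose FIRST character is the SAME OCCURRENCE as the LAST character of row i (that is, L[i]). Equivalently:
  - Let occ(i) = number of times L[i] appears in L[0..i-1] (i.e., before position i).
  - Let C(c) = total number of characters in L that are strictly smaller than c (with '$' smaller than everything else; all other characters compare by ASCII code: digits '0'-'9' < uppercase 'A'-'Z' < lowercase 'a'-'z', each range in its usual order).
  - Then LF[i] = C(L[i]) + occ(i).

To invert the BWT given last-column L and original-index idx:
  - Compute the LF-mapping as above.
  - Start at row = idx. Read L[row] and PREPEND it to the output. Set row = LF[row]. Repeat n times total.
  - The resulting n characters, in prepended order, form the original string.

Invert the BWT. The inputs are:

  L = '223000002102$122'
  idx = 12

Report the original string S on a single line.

LF mapping: 9 10 15 1 2 3 4 5 11 7 6 12 0 8 13 14
Walk LF starting at row 12, prepending L[row]:
  step 1: row=12, L[12]='$', prepend. Next row=LF[12]=0
  step 2: row=0, L[0]='2', prepend. Next row=LF[0]=9
  step 3: row=9, L[9]='1', prepend. Next row=LF[9]=7
  step 4: row=7, L[7]='0', prepend. Next row=LF[7]=5
  step 5: row=5, L[5]='0', prepend. Next row=LF[5]=3
  step 6: row=3, L[3]='0', prepend. Next row=LF[3]=1
  step 7: row=1, L[1]='2', prepend. Next row=LF[1]=10
  step 8: row=10, L[10]='0', prepend. Next row=LF[10]=6
  step 9: row=6, L[6]='0', prepend. Next row=LF[6]=4
  step 10: row=4, L[4]='0', prepend. Next row=LF[4]=2
  step 11: row=2, L[2]='3', prepend. Next row=LF[2]=15
  step 12: row=15, L[15]='2', prepend. Next row=LF[15]=14
  step 13: row=14, L[14]='2', prepend. Next row=LF[14]=13
  step 14: row=13, L[13]='1', prepend. Next row=LF[13]=8
  step 15: row=8, L[8]='2', prepend. Next row=LF[8]=11
  step 16: row=11, L[11]='2', prepend. Next row=LF[11]=12
Reversed output: 221223000200012$

Answer: 221223000200012$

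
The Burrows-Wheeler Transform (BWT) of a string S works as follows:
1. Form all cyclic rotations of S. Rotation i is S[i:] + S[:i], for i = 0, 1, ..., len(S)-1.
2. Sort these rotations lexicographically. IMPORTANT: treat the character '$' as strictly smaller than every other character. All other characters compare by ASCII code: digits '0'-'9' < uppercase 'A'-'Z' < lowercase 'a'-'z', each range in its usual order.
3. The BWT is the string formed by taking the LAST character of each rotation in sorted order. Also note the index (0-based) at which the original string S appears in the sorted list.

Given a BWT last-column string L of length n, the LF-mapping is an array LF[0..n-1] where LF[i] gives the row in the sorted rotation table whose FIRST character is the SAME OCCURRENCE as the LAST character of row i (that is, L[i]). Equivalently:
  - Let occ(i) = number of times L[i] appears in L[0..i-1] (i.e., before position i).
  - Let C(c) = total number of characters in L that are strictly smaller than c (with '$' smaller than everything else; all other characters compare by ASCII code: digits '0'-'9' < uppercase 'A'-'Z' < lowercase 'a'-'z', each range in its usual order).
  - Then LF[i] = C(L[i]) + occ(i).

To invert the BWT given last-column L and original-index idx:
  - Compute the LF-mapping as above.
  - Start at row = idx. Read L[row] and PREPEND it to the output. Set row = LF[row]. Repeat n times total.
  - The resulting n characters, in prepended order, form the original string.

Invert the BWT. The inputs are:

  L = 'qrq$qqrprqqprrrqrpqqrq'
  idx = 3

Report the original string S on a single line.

LF mapping: 4 14 5 0 6 7 15 1 16 8 9 2 17 18 19 10 20 3 11 12 21 13
Walk LF starting at row 3, prepending L[row]:
  step 1: row=3, L[3]='$', prepend. Next row=LF[3]=0
  step 2: row=0, L[0]='q', prepend. Next row=LF[0]=4
  step 3: row=4, L[4]='q', prepend. Next row=LF[4]=6
  step 4: row=6, L[6]='r', prepend. Next row=LF[6]=15
  step 5: row=15, L[15]='q', prepend. Next row=LF[15]=10
  step 6: row=10, L[10]='q', prepend. Next row=LF[10]=9
  step 7: row=9, L[9]='q', prepend. Next row=LF[9]=8
  step 8: row=8, L[8]='r', prepend. Next row=LF[8]=16
  step 9: row=16, L[16]='r', prepend. Next row=LF[16]=20
  step 10: row=20, L[20]='r', prepend. Next row=LF[20]=21
  step 11: row=21, L[21]='q', prepend. Next row=LF[21]=13
  step 12: row=13, L[13]='r', prepend. Next row=LF[13]=18
  step 13: row=18, L[18]='q', prepend. Next row=LF[18]=11
  step 14: row=11, L[11]='p', prepend. Next row=LF[11]=2
  step 15: row=2, L[2]='q', prepend. Next row=LF[2]=5
  step 16: row=5, L[5]='q', prepend. Next row=LF[5]=7
  step 17: row=7, L[7]='p', prepend. Next row=LF[7]=1
  step 18: row=1, L[1]='r', prepend. Next row=LF[1]=14
  step 19: row=14, L[14]='r', prepend. Next row=LF[14]=19
  step 20: row=19, L[19]='q', prepend. Next row=LF[19]=12
  step 21: row=12, L[12]='r', prepend. Next row=LF[12]=17
  step 22: row=17, L[17]='p', prepend. Next row=LF[17]=3
Reversed output: prqrrpqqpqrqrrrqqqrqq$

Answer: prqrrpqqpqrqrrrqqqrqq$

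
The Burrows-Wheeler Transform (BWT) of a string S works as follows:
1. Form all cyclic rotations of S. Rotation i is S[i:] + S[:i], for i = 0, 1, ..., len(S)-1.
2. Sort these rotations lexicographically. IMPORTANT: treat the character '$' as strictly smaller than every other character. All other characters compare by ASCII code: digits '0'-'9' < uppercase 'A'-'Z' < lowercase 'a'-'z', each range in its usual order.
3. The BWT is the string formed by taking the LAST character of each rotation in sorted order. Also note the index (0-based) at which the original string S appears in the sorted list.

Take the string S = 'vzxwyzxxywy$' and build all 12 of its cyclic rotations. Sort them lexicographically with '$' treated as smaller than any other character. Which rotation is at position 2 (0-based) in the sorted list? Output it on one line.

All 12 rotations (rotation i = S[i:]+S[:i]):
  rot[0] = vzxwyzxxywy$
  rot[1] = zxwyzxxywy$v
  rot[2] = xwyzxxywy$vz
  rot[3] = wyzxxywy$vzx
  rot[4] = yzxxywy$vzxw
  rot[5] = zxxywy$vzxwy
  rot[6] = xxywy$vzxwyz
  rot[7] = xywy$vzxwyzx
  rot[8] = ywy$vzxwyzxx
  rot[9] = wy$vzxwyzxxy
  rot[10] = y$vzxwyzxxyw
  rot[11] = $vzxwyzxxywy
Sorted (with $ < everything):
  sorted[0] = $vzxwyzxxywy
  sorted[1] = vzxwyzxxywy$
  sorted[2] = wy$vzxwyzxxy
  sorted[3] = wyzxxywy$vzx
  sorted[4] = xwyzxxywy$vz
  sorted[5] = xxywy$vzxwyz
  sorted[6] = xywy$vzxwyzx
  sorted[7] = y$vzxwyzxxyw
  sorted[8] = ywy$vzxwyzxx
  sorted[9] = yzxxywy$vzxw
  sorted[10] = zxwyzxxywy$v
  sorted[11] = zxxywy$vzxwy
sorted[2] = wy$vzxwyzxxy

Answer: wy$vzxwyzxxy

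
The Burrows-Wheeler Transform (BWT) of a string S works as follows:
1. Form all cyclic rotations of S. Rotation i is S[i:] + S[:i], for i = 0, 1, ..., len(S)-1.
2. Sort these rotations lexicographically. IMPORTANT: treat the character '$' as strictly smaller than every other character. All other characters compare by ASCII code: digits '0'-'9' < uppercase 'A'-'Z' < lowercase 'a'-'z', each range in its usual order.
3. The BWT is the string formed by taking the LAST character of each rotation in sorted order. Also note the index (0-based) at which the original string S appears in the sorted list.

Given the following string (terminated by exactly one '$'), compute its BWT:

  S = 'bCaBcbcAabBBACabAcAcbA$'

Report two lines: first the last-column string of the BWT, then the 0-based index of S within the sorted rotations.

Answer: AbBcbcBbabACCAcaa$cbAAB
17

Derivation:
All 23 rotations (rotation i = S[i:]+S[:i]):
  rot[0] = bCaBcbcAabBBACabAcAcbA$
  rot[1] = CaBcbcAabBBACabAcAcbA$b
  rot[2] = aBcbcAabBBACabAcAcbA$bC
  rot[3] = BcbcAabBBACabAcAcbA$bCa
  rot[4] = cbcAabBBACabAcAcbA$bCaB
  rot[5] = bcAabBBACabAcAcbA$bCaBc
  rot[6] = cAabBBACabAcAcbA$bCaBcb
  rot[7] = AabBBACabAcAcbA$bCaBcbc
  rot[8] = abBBACabAcAcbA$bCaBcbcA
  rot[9] = bBBACabAcAcbA$bCaBcbcAa
  rot[10] = BBACabAcAcbA$bCaBcbcAab
  rot[11] = BACabAcAcbA$bCaBcbcAabB
  rot[12] = ACabAcAcbA$bCaBcbcAabBB
  rot[13] = CabAcAcbA$bCaBcbcAabBBA
  rot[14] = abAcAcbA$bCaBcbcAabBBAC
  rot[15] = bAcAcbA$bCaBcbcAabBBACa
  rot[16] = AcAcbA$bCaBcbcAabBBACab
  rot[17] = cAcbA$bCaBcbcAabBBACabA
  rot[18] = AcbA$bCaBcbcAabBBACabAc
  rot[19] = cbA$bCaBcbcAabBBACabAcA
  rot[20] = bA$bCaBcbcAabBBACabAcAc
  rot[21] = A$bCaBcbcAabBBACabAcAcb
  rot[22] = $bCaBcbcAabBBACabAcAcbA
Sorted (with $ < everything):
  sorted[0] = $bCaBcbcAabBBACabAcAcbA  (last char: 'A')
  sorted[1] = A$bCaBcbcAabBBACabAcAcb  (last char: 'b')
  sorted[2] = ACabAcAcbA$bCaBcbcAabBB  (last char: 'B')
  sorted[3] = AabBBACabAcAcbA$bCaBcbc  (last char: 'c')
  sorted[4] = AcAcbA$bCaBcbcAabBBACab  (last char: 'b')
  sorted[5] = AcbA$bCaBcbcAabBBACabAc  (last char: 'c')
  sorted[6] = BACabAcAcbA$bCaBcbcAabB  (last char: 'B')
  sorted[7] = BBACabAcAcbA$bCaBcbcAab  (last char: 'b')
  sorted[8] = BcbcAabBBACabAcAcbA$bCa  (last char: 'a')
  sorted[9] = CaBcbcAabBBACabAcAcbA$b  (last char: 'b')
  sorted[10] = CabAcAcbA$bCaBcbcAabBBA  (last char: 'A')
  sorted[11] = aBcbcAabBBACabAcAcbA$bC  (last char: 'C')
  sorted[12] = abAcAcbA$bCaBcbcAabBBAC  (last char: 'C')
  sorted[13] = abBBACabAcAcbA$bCaBcbcA  (last char: 'A')
  sorted[14] = bA$bCaBcbcAabBBACabAcAc  (last char: 'c')
  sorted[15] = bAcAcbA$bCaBcbcAabBBACa  (last char: 'a')
  sorted[16] = bBBACabAcAcbA$bCaBcbcAa  (last char: 'a')
  sorted[17] = bCaBcbcAabBBACabAcAcbA$  (last char: '$')
  sorted[18] = bcAabBBACabAcAcbA$bCaBc  (last char: 'c')
  sorted[19] = cAabBBACabAcAcbA$bCaBcb  (last char: 'b')
  sorted[20] = cAcbA$bCaBcbcAabBBACabA  (last char: 'A')
  sorted[21] = cbA$bCaBcbcAabBBACabAcA  (last char: 'A')
  sorted[22] = cbcAabBBACabAcAcbA$bCaB  (last char: 'B')
Last column: AbBcbcBbabACCAcaa$cbAAB
Original string S is at sorted index 17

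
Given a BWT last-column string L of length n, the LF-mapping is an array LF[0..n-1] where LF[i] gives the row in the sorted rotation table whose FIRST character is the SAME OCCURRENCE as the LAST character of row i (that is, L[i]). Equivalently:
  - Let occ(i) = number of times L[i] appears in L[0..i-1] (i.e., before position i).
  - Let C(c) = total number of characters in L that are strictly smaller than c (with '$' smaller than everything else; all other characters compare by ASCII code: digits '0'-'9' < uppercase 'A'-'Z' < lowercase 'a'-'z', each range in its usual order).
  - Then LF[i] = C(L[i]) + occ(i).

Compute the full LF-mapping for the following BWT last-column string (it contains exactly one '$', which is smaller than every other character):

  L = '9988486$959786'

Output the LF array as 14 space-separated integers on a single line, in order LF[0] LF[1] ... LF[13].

Answer: 10 11 6 7 1 8 3 0 12 2 13 5 9 4

Derivation:
Char counts: '$':1, '4':1, '5':1, '6':2, '7':1, '8':4, '9':4
C (first-col start): C('$')=0, C('4')=1, C('5')=2, C('6')=3, C('7')=5, C('8')=6, C('9')=10
L[0]='9': occ=0, LF[0]=C('9')+0=10+0=10
L[1]='9': occ=1, LF[1]=C('9')+1=10+1=11
L[2]='8': occ=0, LF[2]=C('8')+0=6+0=6
L[3]='8': occ=1, LF[3]=C('8')+1=6+1=7
L[4]='4': occ=0, LF[4]=C('4')+0=1+0=1
L[5]='8': occ=2, LF[5]=C('8')+2=6+2=8
L[6]='6': occ=0, LF[6]=C('6')+0=3+0=3
L[7]='$': occ=0, LF[7]=C('$')+0=0+0=0
L[8]='9': occ=2, LF[8]=C('9')+2=10+2=12
L[9]='5': occ=0, LF[9]=C('5')+0=2+0=2
L[10]='9': occ=3, LF[10]=C('9')+3=10+3=13
L[11]='7': occ=0, LF[11]=C('7')+0=5+0=5
L[12]='8': occ=3, LF[12]=C('8')+3=6+3=9
L[13]='6': occ=1, LF[13]=C('6')+1=3+1=4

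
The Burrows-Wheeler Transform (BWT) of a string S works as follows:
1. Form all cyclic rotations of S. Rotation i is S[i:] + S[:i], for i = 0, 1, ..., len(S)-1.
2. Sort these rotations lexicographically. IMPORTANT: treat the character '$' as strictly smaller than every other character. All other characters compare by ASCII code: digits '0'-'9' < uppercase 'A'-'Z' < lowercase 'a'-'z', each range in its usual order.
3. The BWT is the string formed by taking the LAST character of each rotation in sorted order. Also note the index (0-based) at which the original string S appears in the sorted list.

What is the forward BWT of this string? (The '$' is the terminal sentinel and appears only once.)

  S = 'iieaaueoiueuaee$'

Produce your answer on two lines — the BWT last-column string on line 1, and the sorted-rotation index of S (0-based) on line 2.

Answer: eeuaeiauui$oeeai
10

Derivation:
All 16 rotations (rotation i = S[i:]+S[:i]):
  rot[0] = iieaaueoiueuaee$
  rot[1] = ieaaueoiueuaee$i
  rot[2] = eaaueoiueuaee$ii
  rot[3] = aaueoiueuaee$iie
  rot[4] = aueoiueuaee$iiea
  rot[5] = ueoiueuaee$iieaa
  rot[6] = eoiueuaee$iieaau
  rot[7] = oiueuaee$iieaaue
  rot[8] = iueuaee$iieaaueo
  rot[9] = ueuaee$iieaaueoi
  rot[10] = euaee$iieaaueoiu
  rot[11] = uaee$iieaaueoiue
  rot[12] = aee$iieaaueoiueu
  rot[13] = ee$iieaaueoiueua
  rot[14] = e$iieaaueoiueuae
  rot[15] = $iieaaueoiueuaee
Sorted (with $ < everything):
  sorted[0] = $iieaaueoiueuaee  (last char: 'e')
  sorted[1] = aaueoiueuaee$iie  (last char: 'e')
  sorted[2] = aee$iieaaueoiueu  (last char: 'u')
  sorted[3] = aueoiueuaee$iiea  (last char: 'a')
  sorted[4] = e$iieaaueoiueuae  (last char: 'e')
  sorted[5] = eaaueoiueuaee$ii  (last char: 'i')
  sorted[6] = ee$iieaaueoiueua  (last char: 'a')
  sorted[7] = eoiueuaee$iieaau  (last char: 'u')
  sorted[8] = euaee$iieaaueoiu  (last char: 'u')
  sorted[9] = ieaaueoiueuaee$i  (last char: 'i')
  sorted[10] = iieaaueoiueuaee$  (last char: '$')
  sorted[11] = iueuaee$iieaaueo  (last char: 'o')
  sorted[12] = oiueuaee$iieaaue  (last char: 'e')
  sorted[13] = uaee$iieaaueoiue  (last char: 'e')
  sorted[14] = ueoiueuaee$iieaa  (last char: 'a')
  sorted[15] = ueuaee$iieaaueoi  (last char: 'i')
Last column: eeuaeiauui$oeeai
Original string S is at sorted index 10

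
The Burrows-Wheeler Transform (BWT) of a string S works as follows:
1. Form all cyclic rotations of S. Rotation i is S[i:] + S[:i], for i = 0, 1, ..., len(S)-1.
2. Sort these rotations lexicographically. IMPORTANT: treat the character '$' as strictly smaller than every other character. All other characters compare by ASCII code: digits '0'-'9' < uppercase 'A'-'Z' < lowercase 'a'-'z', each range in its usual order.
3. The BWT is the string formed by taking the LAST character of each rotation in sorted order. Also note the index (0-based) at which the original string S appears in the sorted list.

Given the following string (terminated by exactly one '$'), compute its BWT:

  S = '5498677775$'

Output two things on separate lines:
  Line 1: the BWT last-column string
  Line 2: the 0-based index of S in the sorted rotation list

All 11 rotations (rotation i = S[i:]+S[:i]):
  rot[0] = 5498677775$
  rot[1] = 498677775$5
  rot[2] = 98677775$54
  rot[3] = 8677775$549
  rot[4] = 677775$5498
  rot[5] = 77775$54986
  rot[6] = 7775$549867
  rot[7] = 775$5498677
  rot[8] = 75$54986777
  rot[9] = 5$549867777
  rot[10] = $5498677775
Sorted (with $ < everything):
  sorted[0] = $5498677775  (last char: '5')
  sorted[1] = 498677775$5  (last char: '5')
  sorted[2] = 5$549867777  (last char: '7')
  sorted[3] = 5498677775$  (last char: '$')
  sorted[4] = 677775$5498  (last char: '8')
  sorted[5] = 75$54986777  (last char: '7')
  sorted[6] = 775$5498677  (last char: '7')
  sorted[7] = 7775$549867  (last char: '7')
  sorted[8] = 77775$54986  (last char: '6')
  sorted[9] = 8677775$549  (last char: '9')
  sorted[10] = 98677775$54  (last char: '4')
Last column: 557$8777694
Original string S is at sorted index 3

Answer: 557$8777694
3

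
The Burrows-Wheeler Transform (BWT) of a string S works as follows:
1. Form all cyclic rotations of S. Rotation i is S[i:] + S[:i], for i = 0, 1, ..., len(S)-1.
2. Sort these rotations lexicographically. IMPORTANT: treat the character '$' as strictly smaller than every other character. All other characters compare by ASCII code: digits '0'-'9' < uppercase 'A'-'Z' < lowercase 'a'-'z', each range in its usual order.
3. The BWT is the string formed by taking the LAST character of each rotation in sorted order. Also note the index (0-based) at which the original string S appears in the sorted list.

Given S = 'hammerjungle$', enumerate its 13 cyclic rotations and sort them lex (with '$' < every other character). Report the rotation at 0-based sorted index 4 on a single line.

Answer: gle$hammerjun

Derivation:
All 13 rotations (rotation i = S[i:]+S[:i]):
  rot[0] = hammerjungle$
  rot[1] = ammerjungle$h
  rot[2] = mmerjungle$ha
  rot[3] = merjungle$ham
  rot[4] = erjungle$hamm
  rot[5] = rjungle$hamme
  rot[6] = jungle$hammer
  rot[7] = ungle$hammerj
  rot[8] = ngle$hammerju
  rot[9] = gle$hammerjun
  rot[10] = le$hammerjung
  rot[11] = e$hammerjungl
  rot[12] = $hammerjungle
Sorted (with $ < everything):
  sorted[0] = $hammerjungle
  sorted[1] = ammerjungle$h
  sorted[2] = e$hammerjungl
  sorted[3] = erjungle$hamm
  sorted[4] = gle$hammerjun
  sorted[5] = hammerjungle$
  sorted[6] = jungle$hammer
  sorted[7] = le$hammerjung
  sorted[8] = merjungle$ham
  sorted[9] = mmerjungle$ha
  sorted[10] = ngle$hammerju
  sorted[11] = rjungle$hamme
  sorted[12] = ungle$hammerj
sorted[4] = gle$hammerjun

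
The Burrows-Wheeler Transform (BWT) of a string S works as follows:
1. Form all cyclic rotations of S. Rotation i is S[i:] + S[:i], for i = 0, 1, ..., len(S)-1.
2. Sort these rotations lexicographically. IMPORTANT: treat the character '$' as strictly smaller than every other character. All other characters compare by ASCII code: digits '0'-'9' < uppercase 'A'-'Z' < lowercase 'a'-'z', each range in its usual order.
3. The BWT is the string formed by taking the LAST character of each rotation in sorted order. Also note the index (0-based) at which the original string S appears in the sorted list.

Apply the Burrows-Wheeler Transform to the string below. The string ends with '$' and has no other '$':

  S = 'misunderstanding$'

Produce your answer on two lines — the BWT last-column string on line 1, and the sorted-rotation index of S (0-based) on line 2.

Answer: gtnndndm$uaieriss
8

Derivation:
All 17 rotations (rotation i = S[i:]+S[:i]):
  rot[0] = misunderstanding$
  rot[1] = isunderstanding$m
  rot[2] = sunderstanding$mi
  rot[3] = understanding$mis
  rot[4] = nderstanding$misu
  rot[5] = derstanding$misun
  rot[6] = erstanding$misund
  rot[7] = rstanding$misunde
  rot[8] = standing$misunder
  rot[9] = tanding$misunders
  rot[10] = anding$misunderst
  rot[11] = nding$misundersta
  rot[12] = ding$misunderstan
  rot[13] = ing$misunderstand
  rot[14] = ng$misunderstandi
  rot[15] = g$misunderstandin
  rot[16] = $misunderstanding
Sorted (with $ < everything):
  sorted[0] = $misunderstanding  (last char: 'g')
  sorted[1] = anding$misunderst  (last char: 't')
  sorted[2] = derstanding$misun  (last char: 'n')
  sorted[3] = ding$misunderstan  (last char: 'n')
  sorted[4] = erstanding$misund  (last char: 'd')
  sorted[5] = g$misunderstandin  (last char: 'n')
  sorted[6] = ing$misunderstand  (last char: 'd')
  sorted[7] = isunderstanding$m  (last char: 'm')
  sorted[8] = misunderstanding$  (last char: '$')
  sorted[9] = nderstanding$misu  (last char: 'u')
  sorted[10] = nding$misundersta  (last char: 'a')
  sorted[11] = ng$misunderstandi  (last char: 'i')
  sorted[12] = rstanding$misunde  (last char: 'e')
  sorted[13] = standing$misunder  (last char: 'r')
  sorted[14] = sunderstanding$mi  (last char: 'i')
  sorted[15] = tanding$misunders  (last char: 's')
  sorted[16] = understanding$mis  (last char: 's')
Last column: gtnndndm$uaieriss
Original string S is at sorted index 8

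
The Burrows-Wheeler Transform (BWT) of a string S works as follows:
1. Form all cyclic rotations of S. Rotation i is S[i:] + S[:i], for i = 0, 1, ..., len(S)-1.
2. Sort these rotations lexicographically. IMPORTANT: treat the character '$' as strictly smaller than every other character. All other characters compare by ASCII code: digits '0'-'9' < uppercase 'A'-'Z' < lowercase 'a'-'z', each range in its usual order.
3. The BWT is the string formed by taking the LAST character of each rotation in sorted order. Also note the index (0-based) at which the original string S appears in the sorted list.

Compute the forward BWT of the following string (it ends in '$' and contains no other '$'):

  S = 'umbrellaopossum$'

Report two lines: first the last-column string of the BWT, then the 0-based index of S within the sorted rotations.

All 16 rotations (rotation i = S[i:]+S[:i]):
  rot[0] = umbrellaopossum$
  rot[1] = mbrellaopossum$u
  rot[2] = brellaopossum$um
  rot[3] = rellaopossum$umb
  rot[4] = ellaopossum$umbr
  rot[5] = llaopossum$umbre
  rot[6] = laopossum$umbrel
  rot[7] = aopossum$umbrell
  rot[8] = opossum$umbrella
  rot[9] = possum$umbrellao
  rot[10] = ossum$umbrellaop
  rot[11] = ssum$umbrellaopo
  rot[12] = sum$umbrellaopos
  rot[13] = um$umbrellaoposs
  rot[14] = m$umbrellaopossu
  rot[15] = $umbrellaopossum
Sorted (with $ < everything):
  sorted[0] = $umbrellaopossum  (last char: 'm')
  sorted[1] = aopossum$umbrell  (last char: 'l')
  sorted[2] = brellaopossum$um  (last char: 'm')
  sorted[3] = ellaopossum$umbr  (last char: 'r')
  sorted[4] = laopossum$umbrel  (last char: 'l')
  sorted[5] = llaopossum$umbre  (last char: 'e')
  sorted[6] = m$umbrellaopossu  (last char: 'u')
  sorted[7] = mbrellaopossum$u  (last char: 'u')
  sorted[8] = opossum$umbrella  (last char: 'a')
  sorted[9] = ossum$umbrellaop  (last char: 'p')
  sorted[10] = possum$umbrellao  (last char: 'o')
  sorted[11] = rellaopossum$umb  (last char: 'b')
  sorted[12] = ssum$umbrellaopo  (last char: 'o')
  sorted[13] = sum$umbrellaopos  (last char: 's')
  sorted[14] = um$umbrellaoposs  (last char: 's')
  sorted[15] = umbrellaopossum$  (last char: '$')
Last column: mlmrleuuapoboss$
Original string S is at sorted index 15

Answer: mlmrleuuapoboss$
15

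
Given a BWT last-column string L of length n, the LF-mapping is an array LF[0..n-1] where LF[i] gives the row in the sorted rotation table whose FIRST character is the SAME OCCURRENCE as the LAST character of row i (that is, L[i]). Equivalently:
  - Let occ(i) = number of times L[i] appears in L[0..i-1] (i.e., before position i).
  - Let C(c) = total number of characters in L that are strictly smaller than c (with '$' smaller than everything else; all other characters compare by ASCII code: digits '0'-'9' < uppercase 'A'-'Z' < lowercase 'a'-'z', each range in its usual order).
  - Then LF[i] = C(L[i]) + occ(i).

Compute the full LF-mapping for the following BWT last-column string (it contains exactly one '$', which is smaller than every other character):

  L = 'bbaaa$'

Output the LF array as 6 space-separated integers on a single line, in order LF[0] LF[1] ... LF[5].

Answer: 4 5 1 2 3 0

Derivation:
Char counts: '$':1, 'a':3, 'b':2
C (first-col start): C('$')=0, C('a')=1, C('b')=4
L[0]='b': occ=0, LF[0]=C('b')+0=4+0=4
L[1]='b': occ=1, LF[1]=C('b')+1=4+1=5
L[2]='a': occ=0, LF[2]=C('a')+0=1+0=1
L[3]='a': occ=1, LF[3]=C('a')+1=1+1=2
L[4]='a': occ=2, LF[4]=C('a')+2=1+2=3
L[5]='$': occ=0, LF[5]=C('$')+0=0+0=0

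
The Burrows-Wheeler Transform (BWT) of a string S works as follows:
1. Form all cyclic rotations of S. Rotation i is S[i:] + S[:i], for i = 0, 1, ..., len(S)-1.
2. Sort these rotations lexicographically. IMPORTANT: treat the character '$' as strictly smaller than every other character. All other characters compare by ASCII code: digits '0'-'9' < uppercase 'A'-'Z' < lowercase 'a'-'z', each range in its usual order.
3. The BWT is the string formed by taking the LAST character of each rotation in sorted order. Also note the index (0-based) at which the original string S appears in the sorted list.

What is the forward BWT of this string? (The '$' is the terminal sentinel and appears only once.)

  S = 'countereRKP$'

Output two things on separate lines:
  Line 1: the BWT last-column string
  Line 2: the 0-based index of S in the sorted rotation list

All 12 rotations (rotation i = S[i:]+S[:i]):
  rot[0] = countereRKP$
  rot[1] = ountereRKP$c
  rot[2] = untereRKP$co
  rot[3] = ntereRKP$cou
  rot[4] = tereRKP$coun
  rot[5] = ereRKP$count
  rot[6] = reRKP$counte
  rot[7] = eRKP$counter
  rot[8] = RKP$countere
  rot[9] = KP$countereR
  rot[10] = P$countereRK
  rot[11] = $countereRKP
Sorted (with $ < everything):
  sorted[0] = $countereRKP  (last char: 'P')
  sorted[1] = KP$countereR  (last char: 'R')
  sorted[2] = P$countereRK  (last char: 'K')
  sorted[3] = RKP$countere  (last char: 'e')
  sorted[4] = countereRKP$  (last char: '$')
  sorted[5] = eRKP$counter  (last char: 'r')
  sorted[6] = ereRKP$count  (last char: 't')
  sorted[7] = ntereRKP$cou  (last char: 'u')
  sorted[8] = ountereRKP$c  (last char: 'c')
  sorted[9] = reRKP$counte  (last char: 'e')
  sorted[10] = tereRKP$coun  (last char: 'n')
  sorted[11] = untereRKP$co  (last char: 'o')
Last column: PRKe$rtuceno
Original string S is at sorted index 4

Answer: PRKe$rtuceno
4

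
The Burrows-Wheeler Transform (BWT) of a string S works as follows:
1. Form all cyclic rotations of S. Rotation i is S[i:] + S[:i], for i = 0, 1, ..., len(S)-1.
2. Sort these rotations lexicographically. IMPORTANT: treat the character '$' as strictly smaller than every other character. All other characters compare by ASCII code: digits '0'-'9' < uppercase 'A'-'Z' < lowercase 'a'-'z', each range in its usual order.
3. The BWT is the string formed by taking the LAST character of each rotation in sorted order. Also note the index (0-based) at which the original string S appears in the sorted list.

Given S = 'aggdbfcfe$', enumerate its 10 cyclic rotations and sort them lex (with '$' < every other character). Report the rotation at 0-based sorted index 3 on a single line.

Answer: cfe$aggdbf

Derivation:
All 10 rotations (rotation i = S[i:]+S[:i]):
  rot[0] = aggdbfcfe$
  rot[1] = ggdbfcfe$a
  rot[2] = gdbfcfe$ag
  rot[3] = dbfcfe$agg
  rot[4] = bfcfe$aggd
  rot[5] = fcfe$aggdb
  rot[6] = cfe$aggdbf
  rot[7] = fe$aggdbfc
  rot[8] = e$aggdbfcf
  rot[9] = $aggdbfcfe
Sorted (with $ < everything):
  sorted[0] = $aggdbfcfe
  sorted[1] = aggdbfcfe$
  sorted[2] = bfcfe$aggd
  sorted[3] = cfe$aggdbf
  sorted[4] = dbfcfe$agg
  sorted[5] = e$aggdbfcf
  sorted[6] = fcfe$aggdb
  sorted[7] = fe$aggdbfc
  sorted[8] = gdbfcfe$ag
  sorted[9] = ggdbfcfe$a
sorted[3] = cfe$aggdbf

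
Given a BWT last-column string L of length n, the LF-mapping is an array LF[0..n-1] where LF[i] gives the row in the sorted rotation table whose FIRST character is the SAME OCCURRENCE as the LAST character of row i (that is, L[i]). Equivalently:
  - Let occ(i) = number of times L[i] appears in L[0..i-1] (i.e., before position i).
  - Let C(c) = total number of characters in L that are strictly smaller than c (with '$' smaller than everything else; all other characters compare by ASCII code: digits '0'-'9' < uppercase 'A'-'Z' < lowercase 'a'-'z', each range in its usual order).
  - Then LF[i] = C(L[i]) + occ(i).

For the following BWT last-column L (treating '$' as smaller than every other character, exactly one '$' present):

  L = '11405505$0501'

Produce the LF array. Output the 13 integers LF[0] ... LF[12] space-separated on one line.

Answer: 5 6 8 1 9 10 2 11 0 3 12 4 7

Derivation:
Char counts: '$':1, '0':4, '1':3, '4':1, '5':4
C (first-col start): C('$')=0, C('0')=1, C('1')=5, C('4')=8, C('5')=9
L[0]='1': occ=0, LF[0]=C('1')+0=5+0=5
L[1]='1': occ=1, LF[1]=C('1')+1=5+1=6
L[2]='4': occ=0, LF[2]=C('4')+0=8+0=8
L[3]='0': occ=0, LF[3]=C('0')+0=1+0=1
L[4]='5': occ=0, LF[4]=C('5')+0=9+0=9
L[5]='5': occ=1, LF[5]=C('5')+1=9+1=10
L[6]='0': occ=1, LF[6]=C('0')+1=1+1=2
L[7]='5': occ=2, LF[7]=C('5')+2=9+2=11
L[8]='$': occ=0, LF[8]=C('$')+0=0+0=0
L[9]='0': occ=2, LF[9]=C('0')+2=1+2=3
L[10]='5': occ=3, LF[10]=C('5')+3=9+3=12
L[11]='0': occ=3, LF[11]=C('0')+3=1+3=4
L[12]='1': occ=2, LF[12]=C('1')+2=5+2=7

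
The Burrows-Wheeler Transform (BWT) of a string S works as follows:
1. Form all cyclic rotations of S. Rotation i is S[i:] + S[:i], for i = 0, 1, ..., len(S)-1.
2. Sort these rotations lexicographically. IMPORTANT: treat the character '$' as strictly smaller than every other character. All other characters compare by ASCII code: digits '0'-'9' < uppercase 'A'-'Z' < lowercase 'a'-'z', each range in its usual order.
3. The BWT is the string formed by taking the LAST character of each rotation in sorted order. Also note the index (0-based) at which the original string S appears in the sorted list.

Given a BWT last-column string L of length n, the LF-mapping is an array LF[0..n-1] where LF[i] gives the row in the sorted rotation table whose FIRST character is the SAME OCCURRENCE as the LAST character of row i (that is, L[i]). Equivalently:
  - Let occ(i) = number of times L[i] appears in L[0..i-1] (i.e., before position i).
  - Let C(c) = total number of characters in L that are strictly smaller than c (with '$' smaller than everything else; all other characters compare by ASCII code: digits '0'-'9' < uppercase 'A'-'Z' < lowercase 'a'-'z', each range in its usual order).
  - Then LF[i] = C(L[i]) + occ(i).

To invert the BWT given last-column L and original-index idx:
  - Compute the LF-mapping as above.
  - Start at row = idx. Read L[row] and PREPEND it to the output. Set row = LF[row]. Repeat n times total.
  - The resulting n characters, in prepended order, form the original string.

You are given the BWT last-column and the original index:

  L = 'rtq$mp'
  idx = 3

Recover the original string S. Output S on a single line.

Answer: qptmr$

Derivation:
LF mapping: 4 5 3 0 1 2
Walk LF starting at row 3, prepending L[row]:
  step 1: row=3, L[3]='$', prepend. Next row=LF[3]=0
  step 2: row=0, L[0]='r', prepend. Next row=LF[0]=4
  step 3: row=4, L[4]='m', prepend. Next row=LF[4]=1
  step 4: row=1, L[1]='t', prepend. Next row=LF[1]=5
  step 5: row=5, L[5]='p', prepend. Next row=LF[5]=2
  step 6: row=2, L[2]='q', prepend. Next row=LF[2]=3
Reversed output: qptmr$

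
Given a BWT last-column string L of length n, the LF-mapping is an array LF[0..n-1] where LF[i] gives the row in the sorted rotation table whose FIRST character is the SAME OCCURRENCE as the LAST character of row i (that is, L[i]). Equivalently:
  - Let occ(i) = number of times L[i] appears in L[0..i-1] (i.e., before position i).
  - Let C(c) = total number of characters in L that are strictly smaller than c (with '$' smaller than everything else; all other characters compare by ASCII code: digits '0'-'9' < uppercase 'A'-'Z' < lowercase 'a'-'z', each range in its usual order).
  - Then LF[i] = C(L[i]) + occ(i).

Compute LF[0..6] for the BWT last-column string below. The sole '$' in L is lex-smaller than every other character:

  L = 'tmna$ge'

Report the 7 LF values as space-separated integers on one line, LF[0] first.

Char counts: '$':1, 'a':1, 'e':1, 'g':1, 'm':1, 'n':1, 't':1
C (first-col start): C('$')=0, C('a')=1, C('e')=2, C('g')=3, C('m')=4, C('n')=5, C('t')=6
L[0]='t': occ=0, LF[0]=C('t')+0=6+0=6
L[1]='m': occ=0, LF[1]=C('m')+0=4+0=4
L[2]='n': occ=0, LF[2]=C('n')+0=5+0=5
L[3]='a': occ=0, LF[3]=C('a')+0=1+0=1
L[4]='$': occ=0, LF[4]=C('$')+0=0+0=0
L[5]='g': occ=0, LF[5]=C('g')+0=3+0=3
L[6]='e': occ=0, LF[6]=C('e')+0=2+0=2

Answer: 6 4 5 1 0 3 2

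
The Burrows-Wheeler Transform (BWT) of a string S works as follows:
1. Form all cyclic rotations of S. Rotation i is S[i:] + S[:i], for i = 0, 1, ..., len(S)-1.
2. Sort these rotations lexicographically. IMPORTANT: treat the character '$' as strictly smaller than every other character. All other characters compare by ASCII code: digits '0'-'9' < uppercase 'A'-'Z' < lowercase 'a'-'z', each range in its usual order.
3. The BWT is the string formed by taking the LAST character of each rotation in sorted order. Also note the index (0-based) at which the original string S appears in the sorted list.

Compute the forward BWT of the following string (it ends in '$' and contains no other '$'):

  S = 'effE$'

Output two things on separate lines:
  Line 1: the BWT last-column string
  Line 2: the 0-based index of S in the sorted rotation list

All 5 rotations (rotation i = S[i:]+S[:i]):
  rot[0] = effE$
  rot[1] = ffE$e
  rot[2] = fE$ef
  rot[3] = E$eff
  rot[4] = $effE
Sorted (with $ < everything):
  sorted[0] = $effE  (last char: 'E')
  sorted[1] = E$eff  (last char: 'f')
  sorted[2] = effE$  (last char: '$')
  sorted[3] = fE$ef  (last char: 'f')
  sorted[4] = ffE$e  (last char: 'e')
Last column: Ef$fe
Original string S is at sorted index 2

Answer: Ef$fe
2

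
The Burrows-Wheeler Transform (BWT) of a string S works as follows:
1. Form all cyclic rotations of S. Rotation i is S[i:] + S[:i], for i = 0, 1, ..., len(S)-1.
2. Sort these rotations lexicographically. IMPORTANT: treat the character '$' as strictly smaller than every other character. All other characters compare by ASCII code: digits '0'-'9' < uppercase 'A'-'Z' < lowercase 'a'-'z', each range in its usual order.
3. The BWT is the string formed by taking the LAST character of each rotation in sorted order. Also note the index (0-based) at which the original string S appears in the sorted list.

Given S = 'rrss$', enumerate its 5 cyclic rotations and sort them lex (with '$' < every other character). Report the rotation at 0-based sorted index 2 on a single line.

Answer: rss$r

Derivation:
All 5 rotations (rotation i = S[i:]+S[:i]):
  rot[0] = rrss$
  rot[1] = rss$r
  rot[2] = ss$rr
  rot[3] = s$rrs
  rot[4] = $rrss
Sorted (with $ < everything):
  sorted[0] = $rrss
  sorted[1] = rrss$
  sorted[2] = rss$r
  sorted[3] = s$rrs
  sorted[4] = ss$rr
sorted[2] = rss$r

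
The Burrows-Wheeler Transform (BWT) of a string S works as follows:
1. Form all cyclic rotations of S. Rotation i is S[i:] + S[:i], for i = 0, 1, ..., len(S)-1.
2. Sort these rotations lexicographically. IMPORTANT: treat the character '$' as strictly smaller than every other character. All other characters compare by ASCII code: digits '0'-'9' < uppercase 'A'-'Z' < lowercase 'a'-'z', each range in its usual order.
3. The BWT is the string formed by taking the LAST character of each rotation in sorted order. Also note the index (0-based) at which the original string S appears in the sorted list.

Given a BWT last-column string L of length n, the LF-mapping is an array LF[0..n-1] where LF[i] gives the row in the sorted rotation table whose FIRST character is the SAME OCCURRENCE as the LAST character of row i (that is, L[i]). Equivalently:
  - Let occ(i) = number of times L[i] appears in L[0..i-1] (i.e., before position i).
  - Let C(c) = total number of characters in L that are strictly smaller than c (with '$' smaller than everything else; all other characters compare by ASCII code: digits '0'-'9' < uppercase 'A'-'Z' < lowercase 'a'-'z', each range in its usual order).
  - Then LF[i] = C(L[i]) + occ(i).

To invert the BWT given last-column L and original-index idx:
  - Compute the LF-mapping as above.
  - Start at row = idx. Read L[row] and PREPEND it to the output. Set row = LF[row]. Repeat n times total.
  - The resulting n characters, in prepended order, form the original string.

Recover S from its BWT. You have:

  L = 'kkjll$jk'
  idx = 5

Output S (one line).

Answer: klkjjlk$

Derivation:
LF mapping: 3 4 1 6 7 0 2 5
Walk LF starting at row 5, prepending L[row]:
  step 1: row=5, L[5]='$', prepend. Next row=LF[5]=0
  step 2: row=0, L[0]='k', prepend. Next row=LF[0]=3
  step 3: row=3, L[3]='l', prepend. Next row=LF[3]=6
  step 4: row=6, L[6]='j', prepend. Next row=LF[6]=2
  step 5: row=2, L[2]='j', prepend. Next row=LF[2]=1
  step 6: row=1, L[1]='k', prepend. Next row=LF[1]=4
  step 7: row=4, L[4]='l', prepend. Next row=LF[4]=7
  step 8: row=7, L[7]='k', prepend. Next row=LF[7]=5
Reversed output: klkjjlk$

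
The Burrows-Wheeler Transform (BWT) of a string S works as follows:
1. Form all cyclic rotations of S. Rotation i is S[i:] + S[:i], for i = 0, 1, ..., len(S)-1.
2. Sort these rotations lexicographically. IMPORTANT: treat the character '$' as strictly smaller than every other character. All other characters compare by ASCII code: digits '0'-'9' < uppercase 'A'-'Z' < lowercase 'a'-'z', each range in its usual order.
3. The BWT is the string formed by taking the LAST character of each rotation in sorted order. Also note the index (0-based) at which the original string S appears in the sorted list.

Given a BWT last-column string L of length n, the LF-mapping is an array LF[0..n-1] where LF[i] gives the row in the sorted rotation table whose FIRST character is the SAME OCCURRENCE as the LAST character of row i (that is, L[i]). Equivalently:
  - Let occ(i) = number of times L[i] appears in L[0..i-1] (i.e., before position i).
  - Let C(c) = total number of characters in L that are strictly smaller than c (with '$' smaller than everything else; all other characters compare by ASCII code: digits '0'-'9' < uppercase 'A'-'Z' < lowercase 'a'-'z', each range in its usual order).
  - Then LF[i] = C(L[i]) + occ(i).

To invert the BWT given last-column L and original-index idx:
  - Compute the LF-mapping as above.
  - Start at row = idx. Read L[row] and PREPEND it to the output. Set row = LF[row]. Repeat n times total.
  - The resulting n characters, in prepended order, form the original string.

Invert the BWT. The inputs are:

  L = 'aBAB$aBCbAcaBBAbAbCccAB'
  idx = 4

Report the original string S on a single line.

Answer: AaBccBCbaAcbbBBAABCBAa$

Derivation:
LF mapping: 14 6 1 7 0 15 8 12 17 2 20 16 9 10 3 18 4 19 13 21 22 5 11
Walk LF starting at row 4, prepending L[row]:
  step 1: row=4, L[4]='$', prepend. Next row=LF[4]=0
  step 2: row=0, L[0]='a', prepend. Next row=LF[0]=14
  step 3: row=14, L[14]='A', prepend. Next row=LF[14]=3
  step 4: row=3, L[3]='B', prepend. Next row=LF[3]=7
  step 5: row=7, L[7]='C', prepend. Next row=LF[7]=12
  step 6: row=12, L[12]='B', prepend. Next row=LF[12]=9
  step 7: row=9, L[9]='A', prepend. Next row=LF[9]=2
  step 8: row=2, L[2]='A', prepend. Next row=LF[2]=1
  step 9: row=1, L[1]='B', prepend. Next row=LF[1]=6
  step 10: row=6, L[6]='B', prepend. Next row=LF[6]=8
  step 11: row=8, L[8]='b', prepend. Next row=LF[8]=17
  step 12: row=17, L[17]='b', prepend. Next row=LF[17]=19
  step 13: row=19, L[19]='c', prepend. Next row=LF[19]=21
  step 14: row=21, L[21]='A', prepend. Next row=LF[21]=5
  step 15: row=5, L[5]='a', prepend. Next row=LF[5]=15
  step 16: row=15, L[15]='b', prepend. Next row=LF[15]=18
  step 17: row=18, L[18]='C', prepend. Next row=LF[18]=13
  step 18: row=13, L[13]='B', prepend. Next row=LF[13]=10
  step 19: row=10, L[10]='c', prepend. Next row=LF[10]=20
  step 20: row=20, L[20]='c', prepend. Next row=LF[20]=22
  step 21: row=22, L[22]='B', prepend. Next row=LF[22]=11
  step 22: row=11, L[11]='a', prepend. Next row=LF[11]=16
  step 23: row=16, L[16]='A', prepend. Next row=LF[16]=4
Reversed output: AaBccBCbaAcbbBBAABCBAa$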